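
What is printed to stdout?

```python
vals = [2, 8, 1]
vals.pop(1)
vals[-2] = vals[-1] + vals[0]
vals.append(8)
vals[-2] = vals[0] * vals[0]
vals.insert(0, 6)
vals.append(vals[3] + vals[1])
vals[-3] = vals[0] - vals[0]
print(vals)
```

pop(1) removes 8 → [2, 1]
vals[-2] = vals[-1]+vals[0] = 1+2 = 3 → [3, 1]
append 8 → [3, 1, 8]
vals[-2] = vals[0]*vals[0] = 3*3 = 9 → [3, 9, 8]
insert 6 at 0 → [6, 3, 9, 8]
append vals[3]+vals[1] = 8+3 = 11 → [6, 3, 9, 8, 11]
vals[-3] = vals[0]-vals[0] = 6-6 = 0 → [6, 3, 0, 8, 11]

[6, 3, 0, 8, 11]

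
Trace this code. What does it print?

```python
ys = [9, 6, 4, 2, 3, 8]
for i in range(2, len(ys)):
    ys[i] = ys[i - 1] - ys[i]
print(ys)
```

i=2: ys[2] = 6-4 = 2 → [9, 6, 2, 2, 3, 8]
i=3: ys[3] = 2-2 = 0 → [9, 6, 2, 0, 3, 8]
i=4: ys[4] = 0-3 = -3 → [9, 6, 2, 0, -3, 8]
i=5: ys[5] = (-3)-8 = -11 → [9, 6, 2, 0, -3, -11]

[9, 6, 2, 0, -3, -11]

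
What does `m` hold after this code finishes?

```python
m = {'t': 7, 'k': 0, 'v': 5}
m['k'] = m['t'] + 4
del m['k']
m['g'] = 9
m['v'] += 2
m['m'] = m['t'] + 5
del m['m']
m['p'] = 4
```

{'t': 7, 'v': 7, 'g': 9, 'p': 4}

m['k'] = m['t']+4 = 11 → {'t': 7, 'k': 11, 'v': 5}
del 'k' → {'t': 7, 'v': 5}
m['g'] = 9 → {'t': 7, 'v': 5, 'g': 9}
m['v'] = 5+2 = 7 → {'t': 7, 'v': 7, 'g': 9}
m['m'] = m['t']+5 = 12 → {'t': 7, 'v': 7, 'g': 9, 'm': 12}
del 'm' → {'t': 7, 'v': 7, 'g': 9}
m['p'] = 4 → {'t': 7, 'v': 7, 'g': 9, 'p': 4}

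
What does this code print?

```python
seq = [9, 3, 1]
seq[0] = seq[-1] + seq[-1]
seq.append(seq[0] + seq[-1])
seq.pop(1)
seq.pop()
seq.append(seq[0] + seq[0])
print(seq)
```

[2, 1, 4]

seq[0] = seq[-1]+seq[-1] = 1+1 = 2 → [2, 3, 1]
append seq[0]+seq[-1] = 2+1 = 3 → [2, 3, 1, 3]
pop(1) removes 3 → [2, 1, 3]
pop() removes 3 → [2, 1]
append seq[0]+seq[0] = 2+2 = 4 → [2, 1, 4]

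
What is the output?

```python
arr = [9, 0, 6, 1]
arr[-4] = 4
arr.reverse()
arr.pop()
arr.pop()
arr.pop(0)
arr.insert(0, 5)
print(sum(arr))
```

11

arr[-4] = 4 → [4, 0, 6, 1]
reverse → [1, 6, 0, 4]
pop() removes 4 → [1, 6, 0]
pop() removes 0 → [1, 6]
pop(0) removes 1 → [6]
insert 5 at 0 → [5, 6]
sum = 11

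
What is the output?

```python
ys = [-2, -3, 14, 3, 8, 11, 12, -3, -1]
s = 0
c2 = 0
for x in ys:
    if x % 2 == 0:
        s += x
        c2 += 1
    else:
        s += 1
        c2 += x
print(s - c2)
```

26

x=-2: even, s = 0+(-2) = -2; c2=1
x=-3: not even, s = (-2)+1 = -1; c2=-2
x=14: even, s = (-1)+14 = 13; c2=-1
x=3: not even, s = 13+1 = 14; c2=2
x=8: even, s = 14+8 = 22; c2=3
x=11: not even, s = 22+1 = 23; c2=14
x=12: even, s = 23+12 = 35; c2=15
x=-3: not even, s = 35+1 = 36; c2=12
x=-1: not even, s = 36+1 = 37; c2=11
s-c2 = 37-11 = 26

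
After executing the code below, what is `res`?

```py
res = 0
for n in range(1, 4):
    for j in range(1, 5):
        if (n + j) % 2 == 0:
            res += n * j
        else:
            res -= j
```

12

n=1,j=1: even sum, res = 0+1 = 1
n=1,j=2: odd sum, res = 1-2 = -1
n=1,j=3: even sum, res = (-1)+3 = 2
n=1,j=4: odd sum, res = 2-4 = -2
n=2,j=1: odd sum, res = (-2)-1 = -3
n=2,j=2: even sum, res = (-3)+4 = 1
n=2,j=3: odd sum, res = 1-3 = -2
n=2,j=4: even sum, res = (-2)+8 = 6
n=3,j=1: even sum, res = 6+3 = 9
n=3,j=2: odd sum, res = 9-2 = 7
n=3,j=3: even sum, res = 7+9 = 16
n=3,j=4: odd sum, res = 16-4 = 12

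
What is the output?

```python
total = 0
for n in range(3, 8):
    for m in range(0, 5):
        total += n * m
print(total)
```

250

n=3,m=0: total = 0+0 = 0
n=3,m=1: total = 0+3 = 3
n=3,m=2: total = 3+6 = 9
n=3,m=3: total = 9+9 = 18
n=3,m=4: total = 18+12 = 30
n=4,m=0: total = 30+0 = 30
n=4,m=1: total = 30+4 = 34
n=4,m=2: total = 34+8 = 42
n=4,m=3: total = 42+12 = 54
n=4,m=4: total = 54+16 = 70
n=5,m=0: total = 70+0 = 70
n=5,m=1: total = 70+5 = 75
n=5,m=2: total = 75+10 = 85
n=5,m=3: total = 85+15 = 100
n=5,m=4: total = 100+20 = 120
n=6,m=0: total = 120+0 = 120
n=6,m=1: total = 120+6 = 126
n=6,m=2: total = 126+12 = 138
n=6,m=3: total = 138+18 = 156
n=6,m=4: total = 156+24 = 180
n=7,m=0: total = 180+0 = 180
n=7,m=1: total = 180+7 = 187
n=7,m=2: total = 187+14 = 201
n=7,m=3: total = 201+21 = 222
n=7,m=4: total = 222+28 = 250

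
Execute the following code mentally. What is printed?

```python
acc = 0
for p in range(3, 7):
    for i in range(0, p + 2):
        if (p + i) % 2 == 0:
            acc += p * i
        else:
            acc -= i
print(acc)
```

p=3,i=0: odd sum, acc = 0-0 = 0
p=3,i=1: even sum, acc = 0+3 = 3
p=3,i=2: odd sum, acc = 3-2 = 1
p=3,i=3: even sum, acc = 1+9 = 10
p=3,i=4: odd sum, acc = 10-4 = 6
p=4,i=0: even sum, acc = 6+0 = 6
p=4,i=1: odd sum, acc = 6-1 = 5
p=4,i=2: even sum, acc = 5+8 = 13
p=4,i=3: odd sum, acc = 13-3 = 10
p=4,i=4: even sum, acc = 10+16 = 26
p=4,i=5: odd sum, acc = 26-5 = 21
p=5,i=0: odd sum, acc = 21-0 = 21
p=5,i=1: even sum, acc = 21+5 = 26
p=5,i=2: odd sum, acc = 26-2 = 24
p=5,i=3: even sum, acc = 24+15 = 39
p=5,i=4: odd sum, acc = 39-4 = 35
p=5,i=5: even sum, acc = 35+25 = 60
p=5,i=6: odd sum, acc = 60-6 = 54
p=6,i=0: even sum, acc = 54+0 = 54
p=6,i=1: odd sum, acc = 54-1 = 53
p=6,i=2: even sum, acc = 53+12 = 65
p=6,i=3: odd sum, acc = 65-3 = 62
p=6,i=4: even sum, acc = 62+24 = 86
p=6,i=5: odd sum, acc = 86-5 = 81
p=6,i=6: even sum, acc = 81+36 = 117
p=6,i=7: odd sum, acc = 117-7 = 110

110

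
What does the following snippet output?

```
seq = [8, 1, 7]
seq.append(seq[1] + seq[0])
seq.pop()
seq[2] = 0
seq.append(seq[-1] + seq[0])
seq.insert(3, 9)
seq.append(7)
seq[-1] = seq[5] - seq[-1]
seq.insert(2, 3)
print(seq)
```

append seq[1]+seq[0] = 1+8 = 9 → [8, 1, 7, 9]
pop() removes 9 → [8, 1, 7]
seq[2] = 0 → [8, 1, 0]
append seq[-1]+seq[0] = 0+8 = 8 → [8, 1, 0, 8]
insert 9 at 3 → [8, 1, 0, 9, 8]
append 7 → [8, 1, 0, 9, 8, 7]
seq[-1] = seq[5]-seq[-1] = 7-7 = 0 → [8, 1, 0, 9, 8, 0]
insert 3 at 2 → [8, 1, 3, 0, 9, 8, 0]

[8, 1, 3, 0, 9, 8, 0]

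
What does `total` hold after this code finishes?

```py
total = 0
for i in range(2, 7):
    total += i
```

20

i=2: total = 0+2 = 2
i=3: total = 2+3 = 5
i=4: total = 5+4 = 9
i=5: total = 9+5 = 14
i=6: total = 14+6 = 20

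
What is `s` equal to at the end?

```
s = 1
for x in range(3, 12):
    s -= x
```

-62

x=3: s = 1-3 = -2
x=4: s = (-2)-4 = -6
x=5: s = (-6)-5 = -11
x=6: s = (-11)-6 = -17
x=7: s = (-17)-7 = -24
x=8: s = (-24)-8 = -32
x=9: s = (-32)-9 = -41
x=10: s = (-41)-10 = -51
x=11: s = (-51)-11 = -62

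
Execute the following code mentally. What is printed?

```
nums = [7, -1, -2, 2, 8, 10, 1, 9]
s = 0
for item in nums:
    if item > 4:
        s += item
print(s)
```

34

item=7: >4, s = 0+7 = 7
item=-1: not >4
item=-2: not >4
item=2: not >4
item=8: >4, s = 7+8 = 15
item=10: >4, s = 15+10 = 25
item=1: not >4
item=9: >4, s = 25+9 = 34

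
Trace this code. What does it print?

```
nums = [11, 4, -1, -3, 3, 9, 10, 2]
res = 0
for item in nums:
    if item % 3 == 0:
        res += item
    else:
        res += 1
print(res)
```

item=11: not %3==0, res = 0+1 = 1
item=4: not %3==0, res = 1+1 = 2
item=-1: not %3==0, res = 2+1 = 3
item=-3: %3==0, res = 3+(-3) = 0
item=3: %3==0, res = 0+3 = 3
item=9: %3==0, res = 3+9 = 12
item=10: not %3==0, res = 12+1 = 13
item=2: not %3==0, res = 13+1 = 14

14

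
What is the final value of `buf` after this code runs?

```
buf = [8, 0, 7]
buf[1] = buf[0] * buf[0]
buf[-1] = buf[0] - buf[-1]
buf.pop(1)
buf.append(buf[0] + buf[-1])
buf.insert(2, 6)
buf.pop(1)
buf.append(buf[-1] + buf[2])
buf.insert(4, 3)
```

[8, 6, 9, 18, 3]

buf[1] = buf[0]*buf[0] = 8*8 = 64 → [8, 64, 7]
buf[-1] = buf[0]-buf[-1] = 8-7 = 1 → [8, 64, 1]
pop(1) removes 64 → [8, 1]
append buf[0]+buf[-1] = 8+1 = 9 → [8, 1, 9]
insert 6 at 2 → [8, 1, 6, 9]
pop(1) removes 1 → [8, 6, 9]
append buf[-1]+buf[2] = 9+9 = 18 → [8, 6, 9, 18]
insert 3 at 4 → [8, 6, 9, 18, 3]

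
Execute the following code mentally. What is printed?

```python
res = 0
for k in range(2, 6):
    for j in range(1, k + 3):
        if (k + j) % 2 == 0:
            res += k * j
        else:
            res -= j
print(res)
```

k=2,j=1: odd sum, res = 0-1 = -1
k=2,j=2: even sum, res = (-1)+4 = 3
k=2,j=3: odd sum, res = 3-3 = 0
k=2,j=4: even sum, res = 0+8 = 8
k=3,j=1: even sum, res = 8+3 = 11
k=3,j=2: odd sum, res = 11-2 = 9
k=3,j=3: even sum, res = 9+9 = 18
k=3,j=4: odd sum, res = 18-4 = 14
k=3,j=5: even sum, res = 14+15 = 29
k=4,j=1: odd sum, res = 29-1 = 28
k=4,j=2: even sum, res = 28+8 = 36
k=4,j=3: odd sum, res = 36-3 = 33
k=4,j=4: even sum, res = 33+16 = 49
k=4,j=5: odd sum, res = 49-5 = 44
k=4,j=6: even sum, res = 44+24 = 68
k=5,j=1: even sum, res = 68+5 = 73
k=5,j=2: odd sum, res = 73-2 = 71
k=5,j=3: even sum, res = 71+15 = 86
k=5,j=4: odd sum, res = 86-4 = 82
k=5,j=5: even sum, res = 82+25 = 107
k=5,j=6: odd sum, res = 107-6 = 101
k=5,j=7: even sum, res = 101+35 = 136

136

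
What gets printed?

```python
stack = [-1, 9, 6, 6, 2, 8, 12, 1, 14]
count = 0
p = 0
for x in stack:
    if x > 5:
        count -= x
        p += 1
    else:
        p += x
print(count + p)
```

x=-1: not >5; p=-1
x=9: >5, count = 0-9 = -9; p=0
x=6: >5, count = (-9)-6 = -15; p=1
x=6: >5, count = (-15)-6 = -21; p=2
x=2: not >5; p=4
x=8: >5, count = (-21)-8 = -29; p=5
x=12: >5, count = (-29)-12 = -41; p=6
x=1: not >5; p=7
x=14: >5, count = (-41)-14 = -55; p=8
count+p = (-55)+8 = -47

-47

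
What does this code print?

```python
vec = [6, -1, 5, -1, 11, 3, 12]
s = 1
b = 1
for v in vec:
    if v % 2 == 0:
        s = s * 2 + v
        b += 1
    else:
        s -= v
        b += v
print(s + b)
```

14

v=6: even, s = 1*2+6 = 8; b=2
v=-1: not even, s = 8-(-1) = 9; b=1
v=5: not even, s = 9-5 = 4; b=6
v=-1: not even, s = 4-(-1) = 5; b=5
v=11: not even, s = 5-11 = -6; b=16
v=3: not even, s = (-6)-3 = -9; b=19
v=12: even, s = (-9)*2+12 = -6; b=20
s+b = (-6)+20 = 14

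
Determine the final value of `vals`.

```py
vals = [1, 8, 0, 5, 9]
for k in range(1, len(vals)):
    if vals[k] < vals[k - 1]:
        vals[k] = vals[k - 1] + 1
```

[1, 8, 9, 10, 11]

k=1: 8>=1, unchanged → [1, 8, 0, 5, 9]
k=2: 0<8, vals[2] = 8+1 = 9 → [1, 8, 9, 5, 9]
k=3: 5<9, vals[3] = 9+1 = 10 → [1, 8, 9, 10, 9]
k=4: 9<10, vals[4] = 10+1 = 11 → [1, 8, 9, 10, 11]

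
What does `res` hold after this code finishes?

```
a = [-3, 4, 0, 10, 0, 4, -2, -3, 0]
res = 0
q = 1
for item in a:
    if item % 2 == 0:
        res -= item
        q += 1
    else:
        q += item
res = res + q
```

item=-3: not even; q=-2
item=4: even, res = 0-4 = -4; q=-1
item=0: even, res = (-4)-0 = -4; q=0
item=10: even, res = (-4)-10 = -14; q=1
item=0: even, res = (-14)-0 = -14; q=2
item=4: even, res = (-14)-4 = -18; q=3
item=-2: even, res = (-18)-(-2) = -16; q=4
item=-3: not even; q=1
item=0: even, res = (-16)-0 = -16; q=2
res+q = (-16)+2 = -14

-14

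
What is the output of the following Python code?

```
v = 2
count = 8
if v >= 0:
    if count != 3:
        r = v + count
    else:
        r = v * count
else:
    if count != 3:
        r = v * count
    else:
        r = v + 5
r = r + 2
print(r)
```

v=2, count=8
v >= 0 is True; count != 3 is True
→ r = v + count = 10
r = 10+2 = 12

12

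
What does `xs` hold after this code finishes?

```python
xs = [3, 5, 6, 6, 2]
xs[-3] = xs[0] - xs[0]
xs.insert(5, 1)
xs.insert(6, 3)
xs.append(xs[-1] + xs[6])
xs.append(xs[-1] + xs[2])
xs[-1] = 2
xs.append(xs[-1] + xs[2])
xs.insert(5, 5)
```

[3, 5, 0, 6, 2, 5, 1, 3, 6, 2, 2]

xs[-3] = xs[0]-xs[0] = 3-3 = 0 → [3, 5, 0, 6, 2]
insert 1 at 5 → [3, 5, 0, 6, 2, 1]
insert 3 at 6 → [3, 5, 0, 6, 2, 1, 3]
append xs[-1]+xs[6] = 3+3 = 6 → [3, 5, 0, 6, 2, 1, 3, 6]
append xs[-1]+xs[2] = 6+0 = 6 → [3, 5, 0, 6, 2, 1, 3, 6, 6]
xs[-1] = 2 → [3, 5, 0, 6, 2, 1, 3, 6, 2]
append xs[-1]+xs[2] = 2+0 = 2 → [3, 5, 0, 6, 2, 1, 3, 6, 2, 2]
insert 5 at 5 → [3, 5, 0, 6, 2, 5, 1, 3, 6, 2, 2]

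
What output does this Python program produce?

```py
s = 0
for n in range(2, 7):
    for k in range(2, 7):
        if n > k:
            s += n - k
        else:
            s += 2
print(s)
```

50

n=2,k=2: not 2>2, s = 0+2 = 2
n=2,k=3: not 2>3, s = 2+2 = 4
n=2,k=4: not 2>4, s = 4+2 = 6
n=2,k=5: not 2>5, s = 6+2 = 8
n=2,k=6: not 2>6, s = 8+2 = 10
n=3,k=2: 3>2, s = 10+1 = 11
n=3,k=3: not 3>3, s = 11+2 = 13
n=3,k=4: not 3>4, s = 13+2 = 15
n=3,k=5: not 3>5, s = 15+2 = 17
n=3,k=6: not 3>6, s = 17+2 = 19
n=4,k=2: 4>2, s = 19+2 = 21
n=4,k=3: 4>3, s = 21+1 = 22
n=4,k=4: not 4>4, s = 22+2 = 24
n=4,k=5: not 4>5, s = 24+2 = 26
n=4,k=6: not 4>6, s = 26+2 = 28
n=5,k=2: 5>2, s = 28+3 = 31
n=5,k=3: 5>3, s = 31+2 = 33
n=5,k=4: 5>4, s = 33+1 = 34
n=5,k=5: not 5>5, s = 34+2 = 36
n=5,k=6: not 5>6, s = 36+2 = 38
n=6,k=2: 6>2, s = 38+4 = 42
n=6,k=3: 6>3, s = 42+3 = 45
n=6,k=4: 6>4, s = 45+2 = 47
n=6,k=5: 6>5, s = 47+1 = 48
n=6,k=6: not 6>6, s = 48+2 = 50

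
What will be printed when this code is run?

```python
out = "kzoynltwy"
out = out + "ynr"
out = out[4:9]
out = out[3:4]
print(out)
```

w

+ 'ynr' → 'kzoynltwyynr'
slice [4:9] → 'nltwy'
slice [3:4] → 'w'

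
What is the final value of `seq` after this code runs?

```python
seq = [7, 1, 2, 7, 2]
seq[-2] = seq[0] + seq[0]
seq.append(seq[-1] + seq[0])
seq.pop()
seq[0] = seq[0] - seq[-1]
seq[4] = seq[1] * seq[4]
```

[5, 1, 2, 14, 2]

seq[-2] = seq[0]+seq[0] = 7+7 = 14 → [7, 1, 2, 14, 2]
append seq[-1]+seq[0] = 2+7 = 9 → [7, 1, 2, 14, 2, 9]
pop() removes 9 → [7, 1, 2, 14, 2]
seq[0] = seq[0]-seq[-1] = 7-2 = 5 → [5, 1, 2, 14, 2]
seq[4] = seq[1]*seq[4] = 1*2 = 2 → [5, 1, 2, 14, 2]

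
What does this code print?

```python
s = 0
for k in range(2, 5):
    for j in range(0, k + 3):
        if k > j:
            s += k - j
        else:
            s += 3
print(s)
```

46

k=2,j=0: 2>0, s = 0+2 = 2
k=2,j=1: 2>1, s = 2+1 = 3
k=2,j=2: not 2>2, s = 3+3 = 6
k=2,j=3: not 2>3, s = 6+3 = 9
k=2,j=4: not 2>4, s = 9+3 = 12
k=3,j=0: 3>0, s = 12+3 = 15
k=3,j=1: 3>1, s = 15+2 = 17
k=3,j=2: 3>2, s = 17+1 = 18
k=3,j=3: not 3>3, s = 18+3 = 21
k=3,j=4: not 3>4, s = 21+3 = 24
k=3,j=5: not 3>5, s = 24+3 = 27
k=4,j=0: 4>0, s = 27+4 = 31
k=4,j=1: 4>1, s = 31+3 = 34
k=4,j=2: 4>2, s = 34+2 = 36
k=4,j=3: 4>3, s = 36+1 = 37
k=4,j=4: not 4>4, s = 37+3 = 40
k=4,j=5: not 4>5, s = 40+3 = 43
k=4,j=6: not 4>6, s = 43+3 = 46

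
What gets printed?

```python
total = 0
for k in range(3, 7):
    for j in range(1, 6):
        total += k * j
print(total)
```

k=3,j=1: total = 0+3 = 3
k=3,j=2: total = 3+6 = 9
k=3,j=3: total = 9+9 = 18
k=3,j=4: total = 18+12 = 30
k=3,j=5: total = 30+15 = 45
k=4,j=1: total = 45+4 = 49
k=4,j=2: total = 49+8 = 57
k=4,j=3: total = 57+12 = 69
k=4,j=4: total = 69+16 = 85
k=4,j=5: total = 85+20 = 105
k=5,j=1: total = 105+5 = 110
k=5,j=2: total = 110+10 = 120
k=5,j=3: total = 120+15 = 135
k=5,j=4: total = 135+20 = 155
k=5,j=5: total = 155+25 = 180
k=6,j=1: total = 180+6 = 186
k=6,j=2: total = 186+12 = 198
k=6,j=3: total = 198+18 = 216
k=6,j=4: total = 216+24 = 240
k=6,j=5: total = 240+30 = 270

270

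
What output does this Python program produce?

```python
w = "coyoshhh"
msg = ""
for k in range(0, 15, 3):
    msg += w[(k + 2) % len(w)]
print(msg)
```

k=0: add w[2]='y' → 'y'
k=3: add w[5]='h' → 'yh'
k=6: add w[0]='c' → 'yhc'
k=9: add w[3]='o' → 'yhco'
k=12: add w[6]='h' → 'yhcoh'

yhcoh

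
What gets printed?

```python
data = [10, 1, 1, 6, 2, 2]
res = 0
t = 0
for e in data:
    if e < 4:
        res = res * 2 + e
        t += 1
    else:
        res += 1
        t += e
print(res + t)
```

e=10: not <4, res = 0+1 = 1; t=10
e=1: <4, res = 1*2+1 = 3; t=11
e=1: <4, res = 3*2+1 = 7; t=12
e=6: not <4, res = 7+1 = 8; t=18
e=2: <4, res = 8*2+2 = 18; t=19
e=2: <4, res = 18*2+2 = 38; t=20
res+t = 38+20 = 58

58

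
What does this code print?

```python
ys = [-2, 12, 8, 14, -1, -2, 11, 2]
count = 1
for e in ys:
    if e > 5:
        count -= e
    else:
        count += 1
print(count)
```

-40

e=-2: not >5, count = 1+1 = 2
e=12: >5, count = 2-12 = -10
e=8: >5, count = (-10)-8 = -18
e=14: >5, count = (-18)-14 = -32
e=-1: not >5, count = (-32)+1 = -31
e=-2: not >5, count = (-31)+1 = -30
e=11: >5, count = (-30)-11 = -41
e=2: not >5, count = (-41)+1 = -40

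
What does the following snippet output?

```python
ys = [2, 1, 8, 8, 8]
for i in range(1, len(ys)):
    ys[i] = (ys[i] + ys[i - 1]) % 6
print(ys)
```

i=1: ys[1] = (1+2)%6 = 3 → [2, 3, 8, 8, 8]
i=2: ys[2] = (8+3)%6 = 5 → [2, 3, 5, 8, 8]
i=3: ys[3] = (8+5)%6 = 1 → [2, 3, 5, 1, 8]
i=4: ys[4] = (8+1)%6 = 3 → [2, 3, 5, 1, 3]

[2, 3, 5, 1, 3]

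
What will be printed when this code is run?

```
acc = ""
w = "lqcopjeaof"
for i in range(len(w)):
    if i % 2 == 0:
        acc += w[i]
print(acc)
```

lcpeo

i=0: add 'l' → 'l'
i=1: skip
i=2: add 'c' → 'lc'
i=3: skip
i=4: add 'p' → 'lcp'
i=5: skip
i=6: add 'e' → 'lcpe'
i=7: skip
i=8: add 'o' → 'lcpeo'
i=9: skip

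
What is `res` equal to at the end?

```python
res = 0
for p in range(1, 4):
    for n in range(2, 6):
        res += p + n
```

p=1,n=2: res = 0+3 = 3
p=1,n=3: res = 3+4 = 7
p=1,n=4: res = 7+5 = 12
p=1,n=5: res = 12+6 = 18
p=2,n=2: res = 18+4 = 22
p=2,n=3: res = 22+5 = 27
p=2,n=4: res = 27+6 = 33
p=2,n=5: res = 33+7 = 40
p=3,n=2: res = 40+5 = 45
p=3,n=3: res = 45+6 = 51
p=3,n=4: res = 51+7 = 58
p=3,n=5: res = 58+8 = 66

66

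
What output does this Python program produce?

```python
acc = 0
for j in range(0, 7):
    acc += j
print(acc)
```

21

j=0: acc = 0+0 = 0
j=1: acc = 0+1 = 1
j=2: acc = 1+2 = 3
j=3: acc = 3+3 = 6
j=4: acc = 6+4 = 10
j=5: acc = 10+5 = 15
j=6: acc = 15+6 = 21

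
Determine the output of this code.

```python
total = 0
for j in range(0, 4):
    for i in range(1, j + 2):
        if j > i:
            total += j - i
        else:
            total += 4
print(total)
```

j=0,i=1: not 0>1, total = 0+4 = 4
j=1,i=1: not 1>1, total = 4+4 = 8
j=1,i=2: not 1>2, total = 8+4 = 12
j=2,i=1: 2>1, total = 12+1 = 13
j=2,i=2: not 2>2, total = 13+4 = 17
j=2,i=3: not 2>3, total = 17+4 = 21
j=3,i=1: 3>1, total = 21+2 = 23
j=3,i=2: 3>2, total = 23+1 = 24
j=3,i=3: not 3>3, total = 24+4 = 28
j=3,i=4: not 3>4, total = 28+4 = 32

32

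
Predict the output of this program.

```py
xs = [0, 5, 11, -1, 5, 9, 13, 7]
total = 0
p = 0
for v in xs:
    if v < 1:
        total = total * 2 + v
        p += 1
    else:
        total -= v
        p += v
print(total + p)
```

-15

v=0: <1, total = 0*2+0 = 0; p=1
v=5: not <1, total = 0-5 = -5; p=6
v=11: not <1, total = (-5)-11 = -16; p=17
v=-1: <1, total = (-16)*2+(-1) = -33; p=18
v=5: not <1, total = (-33)-5 = -38; p=23
v=9: not <1, total = (-38)-9 = -47; p=32
v=13: not <1, total = (-47)-13 = -60; p=45
v=7: not <1, total = (-60)-7 = -67; p=52
total+p = (-67)+52 = -15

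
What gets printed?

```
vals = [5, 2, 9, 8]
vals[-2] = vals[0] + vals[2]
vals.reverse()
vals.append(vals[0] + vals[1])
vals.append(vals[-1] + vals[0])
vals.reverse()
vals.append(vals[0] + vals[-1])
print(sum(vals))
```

119

vals[-2] = vals[0]+vals[2] = 5+9 = 14 → [5, 2, 14, 8]
reverse → [8, 14, 2, 5]
append vals[0]+vals[1] = 8+14 = 22 → [8, 14, 2, 5, 22]
append vals[-1]+vals[0] = 22+8 = 30 → [8, 14, 2, 5, 22, 30]
reverse → [30, 22, 5, 2, 14, 8]
append vals[0]+vals[-1] = 30+8 = 38 → [30, 22, 5, 2, 14, 8, 38]
sum = 119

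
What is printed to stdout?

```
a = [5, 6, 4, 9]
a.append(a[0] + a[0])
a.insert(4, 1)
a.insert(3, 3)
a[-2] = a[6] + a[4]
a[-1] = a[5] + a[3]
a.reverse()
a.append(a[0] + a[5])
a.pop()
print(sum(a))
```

append a[0]+a[0] = 5+5 = 10 → [5, 6, 4, 9, 10]
insert 1 at 4 → [5, 6, 4, 9, 1, 10]
insert 3 at 3 → [5, 6, 4, 3, 9, 1, 10]
a[-2] = a[6]+a[4] = 10+9 = 19 → [5, 6, 4, 3, 9, 19, 10]
a[-1] = a[5]+a[3] = 19+3 = 22 → [5, 6, 4, 3, 9, 19, 22]
reverse → [22, 19, 9, 3, 4, 6, 5]
append a[0]+a[5] = 22+6 = 28 → [22, 19, 9, 3, 4, 6, 5, 28]
pop() removes 28 → [22, 19, 9, 3, 4, 6, 5]
sum = 68

68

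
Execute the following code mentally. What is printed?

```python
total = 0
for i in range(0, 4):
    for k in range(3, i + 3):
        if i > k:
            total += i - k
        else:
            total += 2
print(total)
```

i=1,k=3: not 1>3, total = 0+2 = 2
i=2,k=3: not 2>3, total = 2+2 = 4
i=2,k=4: not 2>4, total = 4+2 = 6
i=3,k=3: not 3>3, total = 6+2 = 8
i=3,k=4: not 3>4, total = 8+2 = 10
i=3,k=5: not 3>5, total = 10+2 = 12

12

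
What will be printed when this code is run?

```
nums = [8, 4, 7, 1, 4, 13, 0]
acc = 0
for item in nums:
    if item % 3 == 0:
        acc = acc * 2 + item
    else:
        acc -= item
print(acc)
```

-74

item=8: not %3==0, acc = 0-8 = -8
item=4: not %3==0, acc = (-8)-4 = -12
item=7: not %3==0, acc = (-12)-7 = -19
item=1: not %3==0, acc = (-19)-1 = -20
item=4: not %3==0, acc = (-20)-4 = -24
item=13: not %3==0, acc = (-24)-13 = -37
item=0: %3==0, acc = (-37)*2+0 = -74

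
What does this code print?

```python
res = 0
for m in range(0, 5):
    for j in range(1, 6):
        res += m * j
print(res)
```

m=0,j=1: res = 0+0 = 0
m=0,j=2: res = 0+0 = 0
m=0,j=3: res = 0+0 = 0
m=0,j=4: res = 0+0 = 0
m=0,j=5: res = 0+0 = 0
m=1,j=1: res = 0+1 = 1
m=1,j=2: res = 1+2 = 3
m=1,j=3: res = 3+3 = 6
m=1,j=4: res = 6+4 = 10
m=1,j=5: res = 10+5 = 15
m=2,j=1: res = 15+2 = 17
m=2,j=2: res = 17+4 = 21
m=2,j=3: res = 21+6 = 27
m=2,j=4: res = 27+8 = 35
m=2,j=5: res = 35+10 = 45
m=3,j=1: res = 45+3 = 48
m=3,j=2: res = 48+6 = 54
m=3,j=3: res = 54+9 = 63
m=3,j=4: res = 63+12 = 75
m=3,j=5: res = 75+15 = 90
m=4,j=1: res = 90+4 = 94
m=4,j=2: res = 94+8 = 102
m=4,j=3: res = 102+12 = 114
m=4,j=4: res = 114+16 = 130
m=4,j=5: res = 130+20 = 150

150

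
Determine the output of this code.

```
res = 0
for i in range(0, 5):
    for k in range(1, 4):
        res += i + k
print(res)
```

i=0,k=1: res = 0+1 = 1
i=0,k=2: res = 1+2 = 3
i=0,k=3: res = 3+3 = 6
i=1,k=1: res = 6+2 = 8
i=1,k=2: res = 8+3 = 11
i=1,k=3: res = 11+4 = 15
i=2,k=1: res = 15+3 = 18
i=2,k=2: res = 18+4 = 22
i=2,k=3: res = 22+5 = 27
i=3,k=1: res = 27+4 = 31
i=3,k=2: res = 31+5 = 36
i=3,k=3: res = 36+6 = 42
i=4,k=1: res = 42+5 = 47
i=4,k=2: res = 47+6 = 53
i=4,k=3: res = 53+7 = 60

60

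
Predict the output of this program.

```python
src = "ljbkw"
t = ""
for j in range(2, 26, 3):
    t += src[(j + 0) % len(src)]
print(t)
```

j=2: add src[2]='b' → 'b'
j=5: add src[0]='l' → 'bl'
j=8: add src[3]='k' → 'blk'
j=11: add src[1]='j' → 'blkj'
j=14: add src[4]='w' → 'blkjw'
j=17: add src[2]='b' → 'blkjwb'
j=20: add src[0]='l' → 'blkjwbl'
j=23: add src[3]='k' → 'blkjwblk'

blkjwblk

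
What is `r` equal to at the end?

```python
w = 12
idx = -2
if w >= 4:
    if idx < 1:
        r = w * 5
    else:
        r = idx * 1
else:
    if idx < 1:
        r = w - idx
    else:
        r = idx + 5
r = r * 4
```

w=12, idx=-2
w >= 4 is True; idx < 1 is True
→ r = w * 5 = 60
r = 60*4 = 240

240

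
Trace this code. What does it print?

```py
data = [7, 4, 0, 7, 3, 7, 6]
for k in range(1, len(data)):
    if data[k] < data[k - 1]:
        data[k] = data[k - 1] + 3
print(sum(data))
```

k=1: 4<7, data[1] = 7+3 = 10 → [7, 10, 0, 7, 3, 7, 6]
k=2: 0<10, data[2] = 10+3 = 13 → [7, 10, 13, 7, 3, 7, 6]
k=3: 7<13, data[3] = 13+3 = 16 → [7, 10, 13, 16, 3, 7, 6]
k=4: 3<16, data[4] = 16+3 = 19 → [7, 10, 13, 16, 19, 7, 6]
k=5: 7<19, data[5] = 19+3 = 22 → [7, 10, 13, 16, 19, 22, 6]
k=6: 6<22, data[6] = 22+3 = 25 → [7, 10, 13, 16, 19, 22, 25]
sum = 112

112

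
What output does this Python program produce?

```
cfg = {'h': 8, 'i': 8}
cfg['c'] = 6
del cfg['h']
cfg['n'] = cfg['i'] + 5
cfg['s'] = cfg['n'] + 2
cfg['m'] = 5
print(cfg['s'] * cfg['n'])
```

195

cfg['c'] = 6 → {'h': 8, 'i': 8, 'c': 6}
del 'h' → {'i': 8, 'c': 6}
cfg['n'] = cfg['i']+5 = 13 → {'i': 8, 'c': 6, 'n': 13}
cfg['s'] = cfg['n']+2 = 15 → {'i': 8, 'c': 6, 'n': 13, 's': 15}
cfg['m'] = 5 → {'i': 8, 'c': 6, 'n': 13, 's': 15, 'm': 5}
cfg['s']*cfg['n'] = 15*13 = 195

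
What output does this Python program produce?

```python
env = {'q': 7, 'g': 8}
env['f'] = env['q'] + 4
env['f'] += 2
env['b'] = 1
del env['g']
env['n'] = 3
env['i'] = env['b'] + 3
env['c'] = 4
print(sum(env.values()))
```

env['f'] = env['q']+4 = 11 → {'q': 7, 'g': 8, 'f': 11}
env['f'] = 11+2 = 13 → {'q': 7, 'g': 8, 'f': 13}
env['b'] = 1 → {'q': 7, 'g': 8, 'f': 13, 'b': 1}
del 'g' → {'q': 7, 'f': 13, 'b': 1}
env['n'] = 3 → {'q': 7, 'f': 13, 'b': 1, 'n': 3}
env['i'] = env['b']+3 = 4 → {'q': 7, 'f': 13, 'b': 1, 'n': 3, 'i': 4}
env['c'] = 4 → {'q': 7, 'f': 13, 'b': 1, 'n': 3, 'i': 4, 'c': 4}
sum of values = 32

32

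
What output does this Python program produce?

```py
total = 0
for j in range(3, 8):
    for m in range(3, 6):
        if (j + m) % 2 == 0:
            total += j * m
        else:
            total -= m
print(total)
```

j=3,m=3: even sum, total = 0+9 = 9
j=3,m=4: odd sum, total = 9-4 = 5
j=3,m=5: even sum, total = 5+15 = 20
j=4,m=3: odd sum, total = 20-3 = 17
j=4,m=4: even sum, total = 17+16 = 33
j=4,m=5: odd sum, total = 33-5 = 28
j=5,m=3: even sum, total = 28+15 = 43
j=5,m=4: odd sum, total = 43-4 = 39
j=5,m=5: even sum, total = 39+25 = 64
j=6,m=3: odd sum, total = 64-3 = 61
j=6,m=4: even sum, total = 61+24 = 85
j=6,m=5: odd sum, total = 85-5 = 80
j=7,m=3: even sum, total = 80+21 = 101
j=7,m=4: odd sum, total = 101-4 = 97
j=7,m=5: even sum, total = 97+35 = 132

132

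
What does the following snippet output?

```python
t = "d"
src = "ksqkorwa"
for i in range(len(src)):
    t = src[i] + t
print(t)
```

i=0: prepend 'k' → 'kd'
i=1: prepend 's' → 'skd'
i=2: prepend 'q' → 'qskd'
i=3: prepend 'k' → 'kqskd'
i=4: prepend 'o' → 'okqskd'
i=5: prepend 'r' → 'rokqskd'
i=6: prepend 'w' → 'wrokqskd'
i=7: prepend 'a' → 'awrokqskd'

awrokqskd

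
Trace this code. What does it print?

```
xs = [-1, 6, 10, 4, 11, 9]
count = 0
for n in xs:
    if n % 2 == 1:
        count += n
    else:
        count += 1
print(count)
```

22

n=-1: odd, count = 0+(-1) = -1
n=6: not odd, count = (-1)+1 = 0
n=10: not odd, count = 0+1 = 1
n=4: not odd, count = 1+1 = 2
n=11: odd, count = 2+11 = 13
n=9: odd, count = 13+9 = 22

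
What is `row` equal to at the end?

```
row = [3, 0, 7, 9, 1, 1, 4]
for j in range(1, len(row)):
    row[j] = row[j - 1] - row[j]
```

[3, 3, -4, -13, -14, -15, -19]

j=1: row[1] = 3-0 = 3 → [3, 3, 7, 9, 1, 1, 4]
j=2: row[2] = 3-7 = -4 → [3, 3, -4, 9, 1, 1, 4]
j=3: row[3] = (-4)-9 = -13 → [3, 3, -4, -13, 1, 1, 4]
j=4: row[4] = (-13)-1 = -14 → [3, 3, -4, -13, -14, 1, 4]
j=5: row[5] = (-14)-1 = -15 → [3, 3, -4, -13, -14, -15, 4]
j=6: row[6] = (-15)-4 = -19 → [3, 3, -4, -13, -14, -15, -19]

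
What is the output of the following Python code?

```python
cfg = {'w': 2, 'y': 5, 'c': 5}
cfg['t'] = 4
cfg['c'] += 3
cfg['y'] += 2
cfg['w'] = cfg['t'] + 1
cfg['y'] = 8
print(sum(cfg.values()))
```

25

cfg['t'] = 4 → {'w': 2, 'y': 5, 'c': 5, 't': 4}
cfg['c'] = 5+3 = 8 → {'w': 2, 'y': 5, 'c': 8, 't': 4}
cfg['y'] = 5+2 = 7 → {'w': 2, 'y': 7, 'c': 8, 't': 4}
cfg['w'] = cfg['t']+1 = 5 → {'w': 5, 'y': 7, 'c': 8, 't': 4}
cfg['y'] = 8 → {'w': 5, 'y': 8, 'c': 8, 't': 4}
sum of values = 25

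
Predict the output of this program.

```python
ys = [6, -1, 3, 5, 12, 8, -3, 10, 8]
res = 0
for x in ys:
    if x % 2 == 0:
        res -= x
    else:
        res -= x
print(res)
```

x=6: even, res = 0-6 = -6
x=-1: not even, res = (-6)-(-1) = -5
x=3: not even, res = (-5)-3 = -8
x=5: not even, res = (-8)-5 = -13
x=12: even, res = (-13)-12 = -25
x=8: even, res = (-25)-8 = -33
x=-3: not even, res = (-33)-(-3) = -30
x=10: even, res = (-30)-10 = -40
x=8: even, res = (-40)-8 = -48

-48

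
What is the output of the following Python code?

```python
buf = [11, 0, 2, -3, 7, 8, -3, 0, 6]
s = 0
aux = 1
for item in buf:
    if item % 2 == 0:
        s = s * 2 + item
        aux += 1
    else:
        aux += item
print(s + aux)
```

item=11: not even; aux=12
item=0: even, s = 0*2+0 = 0; aux=13
item=2: even, s = 0*2+2 = 2; aux=14
item=-3: not even; aux=11
item=7: not even; aux=18
item=8: even, s = 2*2+8 = 12; aux=19
item=-3: not even; aux=16
item=0: even, s = 12*2+0 = 24; aux=17
item=6: even, s = 24*2+6 = 54; aux=18
s+aux = 54+18 = 72

72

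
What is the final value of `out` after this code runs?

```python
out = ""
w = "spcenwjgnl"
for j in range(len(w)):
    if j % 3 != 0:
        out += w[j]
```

'pcnwgn'

j=0: skip
j=1: add 'p' → 'p'
j=2: add 'c' → 'pc'
j=3: skip
j=4: add 'n' → 'pcn'
j=5: add 'w' → 'pcnw'
j=6: skip
j=7: add 'g' → 'pcnwg'
j=8: add 'n' → 'pcnwgn'
j=9: skip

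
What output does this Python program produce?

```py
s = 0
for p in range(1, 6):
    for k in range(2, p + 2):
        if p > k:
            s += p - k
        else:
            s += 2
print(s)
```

p=1,k=2: not 1>2, s = 0+2 = 2
p=2,k=2: not 2>2, s = 2+2 = 4
p=2,k=3: not 2>3, s = 4+2 = 6
p=3,k=2: 3>2, s = 6+1 = 7
p=3,k=3: not 3>3, s = 7+2 = 9
p=3,k=4: not 3>4, s = 9+2 = 11
p=4,k=2: 4>2, s = 11+2 = 13
p=4,k=3: 4>3, s = 13+1 = 14
p=4,k=4: not 4>4, s = 14+2 = 16
p=4,k=5: not 4>5, s = 16+2 = 18
p=5,k=2: 5>2, s = 18+3 = 21
p=5,k=3: 5>3, s = 21+2 = 23
p=5,k=4: 5>4, s = 23+1 = 24
p=5,k=5: not 5>5, s = 24+2 = 26
p=5,k=6: not 5>6, s = 26+2 = 28

28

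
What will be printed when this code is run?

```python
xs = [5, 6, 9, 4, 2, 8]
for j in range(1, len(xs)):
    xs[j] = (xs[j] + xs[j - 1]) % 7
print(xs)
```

[5, 4, 6, 3, 5, 6]

j=1: xs[1] = (6+5)%7 = 4 → [5, 4, 9, 4, 2, 8]
j=2: xs[2] = (9+4)%7 = 6 → [5, 4, 6, 4, 2, 8]
j=3: xs[3] = (4+6)%7 = 3 → [5, 4, 6, 3, 2, 8]
j=4: xs[4] = (2+3)%7 = 5 → [5, 4, 6, 3, 5, 8]
j=5: xs[5] = (8+5)%7 = 6 → [5, 4, 6, 3, 5, 6]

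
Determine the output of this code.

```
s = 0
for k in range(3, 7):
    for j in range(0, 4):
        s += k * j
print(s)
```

108

k=3,j=0: s = 0+0 = 0
k=3,j=1: s = 0+3 = 3
k=3,j=2: s = 3+6 = 9
k=3,j=3: s = 9+9 = 18
k=4,j=0: s = 18+0 = 18
k=4,j=1: s = 18+4 = 22
k=4,j=2: s = 22+8 = 30
k=4,j=3: s = 30+12 = 42
k=5,j=0: s = 42+0 = 42
k=5,j=1: s = 42+5 = 47
k=5,j=2: s = 47+10 = 57
k=5,j=3: s = 57+15 = 72
k=6,j=0: s = 72+0 = 72
k=6,j=1: s = 72+6 = 78
k=6,j=2: s = 78+12 = 90
k=6,j=3: s = 90+18 = 108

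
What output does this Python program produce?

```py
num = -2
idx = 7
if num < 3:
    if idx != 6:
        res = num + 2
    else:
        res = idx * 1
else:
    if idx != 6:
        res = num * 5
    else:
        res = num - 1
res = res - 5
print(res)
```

-5

num=-2, idx=7
num < 3 is True; idx != 6 is True
→ res = num + 2 = 0
res = 0-5 = -5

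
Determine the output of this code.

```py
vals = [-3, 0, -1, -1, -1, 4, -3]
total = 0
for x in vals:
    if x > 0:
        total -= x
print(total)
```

-4

x=-3: not >0
x=0: not >0
x=-1: not >0
x=-1: not >0
x=-1: not >0
x=4: >0, total = 0-4 = -4
x=-3: not >0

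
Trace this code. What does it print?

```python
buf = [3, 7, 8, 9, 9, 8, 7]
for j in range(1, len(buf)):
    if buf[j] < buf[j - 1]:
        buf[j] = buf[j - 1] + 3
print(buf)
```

j=1: 7>=3, unchanged → [3, 7, 8, 9, 9, 8, 7]
j=2: 8>=7, unchanged → [3, 7, 8, 9, 9, 8, 7]
j=3: 9>=8, unchanged → [3, 7, 8, 9, 9, 8, 7]
j=4: 9>=9, unchanged → [3, 7, 8, 9, 9, 8, 7]
j=5: 8<9, buf[5] = 9+3 = 12 → [3, 7, 8, 9, 9, 12, 7]
j=6: 7<12, buf[6] = 12+3 = 15 → [3, 7, 8, 9, 9, 12, 15]

[3, 7, 8, 9, 9, 12, 15]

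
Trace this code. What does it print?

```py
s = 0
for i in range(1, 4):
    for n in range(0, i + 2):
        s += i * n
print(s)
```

i=1,n=0: s = 0+0 = 0
i=1,n=1: s = 0+1 = 1
i=1,n=2: s = 1+2 = 3
i=2,n=0: s = 3+0 = 3
i=2,n=1: s = 3+2 = 5
i=2,n=2: s = 5+4 = 9
i=2,n=3: s = 9+6 = 15
i=3,n=0: s = 15+0 = 15
i=3,n=1: s = 15+3 = 18
i=3,n=2: s = 18+6 = 24
i=3,n=3: s = 24+9 = 33
i=3,n=4: s = 33+12 = 45

45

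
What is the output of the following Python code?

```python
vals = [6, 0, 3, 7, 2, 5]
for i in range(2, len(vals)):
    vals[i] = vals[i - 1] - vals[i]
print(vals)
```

[6, 0, -3, -10, -12, -17]

i=2: vals[2] = 0-3 = -3 → [6, 0, -3, 7, 2, 5]
i=3: vals[3] = (-3)-7 = -10 → [6, 0, -3, -10, 2, 5]
i=4: vals[4] = (-10)-2 = -12 → [6, 0, -3, -10, -12, 5]
i=5: vals[5] = (-12)-5 = -17 → [6, 0, -3, -10, -12, -17]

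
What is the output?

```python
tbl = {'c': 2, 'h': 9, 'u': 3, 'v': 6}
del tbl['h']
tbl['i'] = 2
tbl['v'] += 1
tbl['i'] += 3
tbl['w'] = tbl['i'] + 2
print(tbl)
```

{'c': 2, 'u': 3, 'v': 7, 'i': 5, 'w': 7}

del 'h' → {'c': 2, 'u': 3, 'v': 6}
tbl['i'] = 2 → {'c': 2, 'u': 3, 'v': 6, 'i': 2}
tbl['v'] = 6+1 = 7 → {'c': 2, 'u': 3, 'v': 7, 'i': 2}
tbl['i'] = 2+3 = 5 → {'c': 2, 'u': 3, 'v': 7, 'i': 5}
tbl['w'] = tbl['i']+2 = 7 → {'c': 2, 'u': 3, 'v': 7, 'i': 5, 'w': 7}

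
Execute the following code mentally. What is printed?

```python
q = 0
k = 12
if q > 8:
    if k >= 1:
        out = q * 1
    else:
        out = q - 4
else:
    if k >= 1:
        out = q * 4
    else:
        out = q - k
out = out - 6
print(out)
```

-6

q=0, k=12
q > 8 is False; k >= 1 is True
→ out = q * 4 = 0
out = 0-6 = -6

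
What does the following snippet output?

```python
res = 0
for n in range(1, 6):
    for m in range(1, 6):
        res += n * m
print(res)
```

225

n=1,m=1: res = 0+1 = 1
n=1,m=2: res = 1+2 = 3
n=1,m=3: res = 3+3 = 6
n=1,m=4: res = 6+4 = 10
n=1,m=5: res = 10+5 = 15
n=2,m=1: res = 15+2 = 17
n=2,m=2: res = 17+4 = 21
n=2,m=3: res = 21+6 = 27
n=2,m=4: res = 27+8 = 35
n=2,m=5: res = 35+10 = 45
n=3,m=1: res = 45+3 = 48
n=3,m=2: res = 48+6 = 54
n=3,m=3: res = 54+9 = 63
n=3,m=4: res = 63+12 = 75
n=3,m=5: res = 75+15 = 90
n=4,m=1: res = 90+4 = 94
n=4,m=2: res = 94+8 = 102
n=4,m=3: res = 102+12 = 114
n=4,m=4: res = 114+16 = 130
n=4,m=5: res = 130+20 = 150
n=5,m=1: res = 150+5 = 155
n=5,m=2: res = 155+10 = 165
n=5,m=3: res = 165+15 = 180
n=5,m=4: res = 180+20 = 200
n=5,m=5: res = 200+25 = 225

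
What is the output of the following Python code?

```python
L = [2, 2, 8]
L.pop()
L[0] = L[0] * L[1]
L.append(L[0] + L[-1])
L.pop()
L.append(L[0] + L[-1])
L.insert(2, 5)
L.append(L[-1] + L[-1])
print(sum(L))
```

pop() removes 8 → [2, 2]
L[0] = L[0]*L[1] = 2*2 = 4 → [4, 2]
append L[0]+L[-1] = 4+2 = 6 → [4, 2, 6]
pop() removes 6 → [4, 2]
append L[0]+L[-1] = 4+2 = 6 → [4, 2, 6]
insert 5 at 2 → [4, 2, 5, 6]
append L[-1]+L[-1] = 6+6 = 12 → [4, 2, 5, 6, 12]
sum = 29

29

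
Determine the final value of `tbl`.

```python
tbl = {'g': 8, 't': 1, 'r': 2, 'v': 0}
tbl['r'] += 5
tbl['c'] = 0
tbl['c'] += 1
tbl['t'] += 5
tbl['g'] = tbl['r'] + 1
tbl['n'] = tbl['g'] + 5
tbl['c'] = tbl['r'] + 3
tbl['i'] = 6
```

{'g': 8, 't': 6, 'r': 7, 'v': 0, 'c': 10, 'n': 13, 'i': 6}

tbl['r'] = 2+5 = 7 → {'g': 8, 't': 1, 'r': 7, 'v': 0}
tbl['c'] = 0 → {'g': 8, 't': 1, 'r': 7, 'v': 0, 'c': 0}
tbl['c'] = 0+1 = 1 → {'g': 8, 't': 1, 'r': 7, 'v': 0, 'c': 1}
tbl['t'] = 1+5 = 6 → {'g': 8, 't': 6, 'r': 7, 'v': 0, 'c': 1}
tbl['g'] = tbl['r']+1 = 8 → {'g': 8, 't': 6, 'r': 7, 'v': 0, 'c': 1}
tbl['n'] = tbl['g']+5 = 13 → {'g': 8, 't': 6, 'r': 7, 'v': 0, 'c': 1, 'n': 13}
tbl['c'] = tbl['r']+3 = 10 → {'g': 8, 't': 6, 'r': 7, 'v': 0, 'c': 10, 'n': 13}
tbl['i'] = 6 → {'g': 8, 't': 6, 'r': 7, 'v': 0, 'c': 10, 'n': 13, 'i': 6}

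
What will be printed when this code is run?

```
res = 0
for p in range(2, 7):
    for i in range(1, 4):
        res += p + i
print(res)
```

p=2,i=1: res = 0+3 = 3
p=2,i=2: res = 3+4 = 7
p=2,i=3: res = 7+5 = 12
p=3,i=1: res = 12+4 = 16
p=3,i=2: res = 16+5 = 21
p=3,i=3: res = 21+6 = 27
p=4,i=1: res = 27+5 = 32
p=4,i=2: res = 32+6 = 38
p=4,i=3: res = 38+7 = 45
p=5,i=1: res = 45+6 = 51
p=5,i=2: res = 51+7 = 58
p=5,i=3: res = 58+8 = 66
p=6,i=1: res = 66+7 = 73
p=6,i=2: res = 73+8 = 81
p=6,i=3: res = 81+9 = 90

90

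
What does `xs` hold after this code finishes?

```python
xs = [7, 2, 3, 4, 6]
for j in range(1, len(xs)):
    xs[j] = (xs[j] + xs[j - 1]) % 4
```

[7, 1, 0, 0, 2]

j=1: xs[1] = (2+7)%4 = 1 → [7, 1, 3, 4, 6]
j=2: xs[2] = (3+1)%4 = 0 → [7, 1, 0, 4, 6]
j=3: xs[3] = (4+0)%4 = 0 → [7, 1, 0, 0, 6]
j=4: xs[4] = (6+0)%4 = 2 → [7, 1, 0, 0, 2]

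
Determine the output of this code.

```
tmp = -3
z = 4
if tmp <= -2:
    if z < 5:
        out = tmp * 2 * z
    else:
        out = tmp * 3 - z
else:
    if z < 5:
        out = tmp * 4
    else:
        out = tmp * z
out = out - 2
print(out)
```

tmp=-3, z=4
tmp <= -2 is True; z < 5 is True
→ out = tmp * 2 * z = -24
out = (-24)-2 = -26

-26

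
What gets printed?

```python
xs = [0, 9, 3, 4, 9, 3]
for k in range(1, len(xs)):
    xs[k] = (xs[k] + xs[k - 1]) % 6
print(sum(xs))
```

12

k=1: xs[1] = (9+0)%6 = 3 → [0, 3, 3, 4, 9, 3]
k=2: xs[2] = (3+3)%6 = 0 → [0, 3, 0, 4, 9, 3]
k=3: xs[3] = (4+0)%6 = 4 → [0, 3, 0, 4, 9, 3]
k=4: xs[4] = (9+4)%6 = 1 → [0, 3, 0, 4, 1, 3]
k=5: xs[5] = (3+1)%6 = 4 → [0, 3, 0, 4, 1, 4]
sum = 12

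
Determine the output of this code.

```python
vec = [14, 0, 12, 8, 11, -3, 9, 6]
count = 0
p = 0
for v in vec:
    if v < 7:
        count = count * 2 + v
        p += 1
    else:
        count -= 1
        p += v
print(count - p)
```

-79

v=14: not <7, count = 0-1 = -1; p=14
v=0: <7, count = (-1)*2+0 = -2; p=15
v=12: not <7, count = (-2)-1 = -3; p=27
v=8: not <7, count = (-3)-1 = -4; p=35
v=11: not <7, count = (-4)-1 = -5; p=46
v=-3: <7, count = (-5)*2+(-3) = -13; p=47
v=9: not <7, count = (-13)-1 = -14; p=56
v=6: <7, count = (-14)*2+6 = -22; p=57
count-p = (-22)-57 = -79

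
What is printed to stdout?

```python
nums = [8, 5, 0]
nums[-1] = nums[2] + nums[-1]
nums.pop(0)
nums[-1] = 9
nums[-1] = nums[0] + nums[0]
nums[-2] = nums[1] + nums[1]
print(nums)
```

[20, 10]

nums[-1] = nums[2]+nums[-1] = 0+0 = 0 → [8, 5, 0]
pop(0) removes 8 → [5, 0]
nums[-1] = 9 → [5, 9]
nums[-1] = nums[0]+nums[0] = 5+5 = 10 → [5, 10]
nums[-2] = nums[1]+nums[1] = 10+10 = 20 → [20, 10]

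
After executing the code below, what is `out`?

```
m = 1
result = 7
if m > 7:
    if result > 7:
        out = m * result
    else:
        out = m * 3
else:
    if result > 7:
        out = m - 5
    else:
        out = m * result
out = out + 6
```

m=1, result=7
m > 7 is False; result > 7 is False
→ out = m * result = 7
out = 7+6 = 13

13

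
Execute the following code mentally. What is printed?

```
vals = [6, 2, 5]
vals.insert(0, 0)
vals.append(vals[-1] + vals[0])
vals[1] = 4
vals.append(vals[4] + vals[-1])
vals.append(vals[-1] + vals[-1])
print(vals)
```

[0, 4, 2, 5, 5, 10, 20]

insert 0 at 0 → [0, 6, 2, 5]
append vals[-1]+vals[0] = 5+0 = 5 → [0, 6, 2, 5, 5]
vals[1] = 4 → [0, 4, 2, 5, 5]
append vals[4]+vals[-1] = 5+5 = 10 → [0, 4, 2, 5, 5, 10]
append vals[-1]+vals[-1] = 10+10 = 20 → [0, 4, 2, 5, 5, 10, 20]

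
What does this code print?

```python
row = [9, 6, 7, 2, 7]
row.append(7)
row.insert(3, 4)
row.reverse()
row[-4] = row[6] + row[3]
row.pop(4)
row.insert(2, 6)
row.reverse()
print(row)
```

[9, 6, 13, 2, 6, 7, 7]

append 7 → [9, 6, 7, 2, 7, 7]
insert 4 at 3 → [9, 6, 7, 4, 2, 7, 7]
reverse → [7, 7, 2, 4, 7, 6, 9]
row[-4] = row[6]+row[3] = 9+4 = 13 → [7, 7, 2, 13, 7, 6, 9]
pop(4) removes 7 → [7, 7, 2, 13, 6, 9]
insert 6 at 2 → [7, 7, 6, 2, 13, 6, 9]
reverse → [9, 6, 13, 2, 6, 7, 7]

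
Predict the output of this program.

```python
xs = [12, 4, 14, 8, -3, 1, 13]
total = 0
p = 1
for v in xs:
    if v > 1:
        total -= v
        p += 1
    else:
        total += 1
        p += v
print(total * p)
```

-196

v=12: >1, total = 0-12 = -12; p=2
v=4: >1, total = (-12)-4 = -16; p=3
v=14: >1, total = (-16)-14 = -30; p=4
v=8: >1, total = (-30)-8 = -38; p=5
v=-3: not >1, total = (-38)+1 = -37; p=2
v=1: not >1, total = (-37)+1 = -36; p=3
v=13: >1, total = (-36)-13 = -49; p=4
total*p = (-49)*4 = -196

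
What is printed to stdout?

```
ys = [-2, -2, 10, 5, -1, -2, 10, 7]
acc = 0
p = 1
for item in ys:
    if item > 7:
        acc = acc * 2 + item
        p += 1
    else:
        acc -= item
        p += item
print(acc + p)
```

item=-2: not >7, acc = 0-(-2) = 2; p=-1
item=-2: not >7, acc = 2-(-2) = 4; p=-3
item=10: >7, acc = 4*2+10 = 18; p=-2
item=5: not >7, acc = 18-5 = 13; p=3
item=-1: not >7, acc = 13-(-1) = 14; p=2
item=-2: not >7, acc = 14-(-2) = 16; p=0
item=10: >7, acc = 16*2+10 = 42; p=1
item=7: not >7, acc = 42-7 = 35; p=8
acc+p = 35+8 = 43

43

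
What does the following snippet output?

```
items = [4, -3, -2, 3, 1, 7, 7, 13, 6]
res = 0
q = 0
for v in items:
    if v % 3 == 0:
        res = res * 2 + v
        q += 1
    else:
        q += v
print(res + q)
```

v=4: not %3==0; q=4
v=-3: %3==0, res = 0*2+(-3) = -3; q=5
v=-2: not %3==0; q=3
v=3: %3==0, res = (-3)*2+3 = -3; q=4
v=1: not %3==0; q=5
v=7: not %3==0; q=12
v=7: not %3==0; q=19
v=13: not %3==0; q=32
v=6: %3==0, res = (-3)*2+6 = 0; q=33
res+q = 0+33 = 33

33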